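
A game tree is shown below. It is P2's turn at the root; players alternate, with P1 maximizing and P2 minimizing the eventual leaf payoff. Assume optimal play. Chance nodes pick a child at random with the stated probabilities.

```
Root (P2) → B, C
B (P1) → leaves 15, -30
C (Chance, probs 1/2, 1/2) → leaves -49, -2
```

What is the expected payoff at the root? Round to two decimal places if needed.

-25.5

B (P1): max(15, -30) = 15
C (Chance): 1/2·-49 + 1/2·-2 = -25.5
Root (P2): min(15, -25.5) = -25.5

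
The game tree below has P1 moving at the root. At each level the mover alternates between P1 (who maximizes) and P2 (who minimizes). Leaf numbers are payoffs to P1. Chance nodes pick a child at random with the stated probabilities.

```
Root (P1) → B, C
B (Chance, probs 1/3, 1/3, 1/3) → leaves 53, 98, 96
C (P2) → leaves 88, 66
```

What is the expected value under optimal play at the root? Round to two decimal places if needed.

82.33

B (Chance): 1/3·53 + 1/3·98 + 1/3·96 = 82.33
C (P2): min(88, 66) = 66
Root (P1): max(82.33, 66) = 82.33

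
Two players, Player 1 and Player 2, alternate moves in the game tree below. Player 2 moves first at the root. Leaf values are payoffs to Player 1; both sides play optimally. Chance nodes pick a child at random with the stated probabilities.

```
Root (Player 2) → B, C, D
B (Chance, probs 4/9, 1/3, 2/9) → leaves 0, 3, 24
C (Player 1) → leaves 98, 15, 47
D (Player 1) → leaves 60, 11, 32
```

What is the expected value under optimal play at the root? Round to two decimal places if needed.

B (Chance): 4/9·0 + 1/3·3 + 2/9·24 = 6.33
C (Player 1): max(98, 15, 47) = 98
D (Player 1): max(60, 11, 32) = 60
Root (Player 2): min(6.33, 98, 60) = 6.33

6.33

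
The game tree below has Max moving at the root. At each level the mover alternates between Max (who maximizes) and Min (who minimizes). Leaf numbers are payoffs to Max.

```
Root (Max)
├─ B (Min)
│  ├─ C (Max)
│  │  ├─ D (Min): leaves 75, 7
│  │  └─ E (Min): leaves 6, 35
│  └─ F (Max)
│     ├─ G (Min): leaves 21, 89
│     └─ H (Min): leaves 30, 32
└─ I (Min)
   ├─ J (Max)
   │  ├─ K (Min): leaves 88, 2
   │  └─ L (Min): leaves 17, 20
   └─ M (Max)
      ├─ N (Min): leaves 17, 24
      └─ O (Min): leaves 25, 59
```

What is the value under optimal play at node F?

G: min(21, 89) = 21
H: min(30, 32) = 30
F: max(21, 30) = 30

30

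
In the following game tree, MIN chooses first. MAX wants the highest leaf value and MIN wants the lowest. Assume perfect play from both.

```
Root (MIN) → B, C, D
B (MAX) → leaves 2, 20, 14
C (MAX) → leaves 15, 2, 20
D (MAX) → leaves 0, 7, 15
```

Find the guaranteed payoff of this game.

B (MAX): max(2, 20, 14) = 20
C (MAX): max(15, 2, 20) = 20
D (MAX): max(0, 7, 15) = 15
Root (MIN): min(20, 20, 15) = 15

15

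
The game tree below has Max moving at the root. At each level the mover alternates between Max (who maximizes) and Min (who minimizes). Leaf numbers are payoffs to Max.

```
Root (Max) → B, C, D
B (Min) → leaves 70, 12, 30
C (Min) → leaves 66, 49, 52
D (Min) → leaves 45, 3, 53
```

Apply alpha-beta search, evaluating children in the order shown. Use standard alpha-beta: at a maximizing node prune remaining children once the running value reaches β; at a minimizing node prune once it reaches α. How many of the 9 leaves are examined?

B [α=-∞,β=+∞]: v=12
C [α=12,β=+∞]: v=49
D [α=49,β=+∞]: v=45 after child 1 ≤ α → α-cutoff, skip 2
Root [α=-∞,β=+∞]: v=49
Leaves evaluated: 7 of 9.

7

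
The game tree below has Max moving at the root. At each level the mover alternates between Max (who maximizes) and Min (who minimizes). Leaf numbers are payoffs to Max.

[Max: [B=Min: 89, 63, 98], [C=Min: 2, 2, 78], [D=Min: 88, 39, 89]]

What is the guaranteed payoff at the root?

63

B (Min): min(89, 63, 98) = 63
C (Min): min(2, 2, 78) = 2
D (Min): min(88, 39, 89) = 39
Root (Max): max(63, 2, 39) = 63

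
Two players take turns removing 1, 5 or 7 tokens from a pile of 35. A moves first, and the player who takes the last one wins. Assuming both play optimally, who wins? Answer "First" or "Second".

First

Mark each pile size as W (mover wins) or L (mover loses):
i:   0  1  2  3  4  5  6  7  8  9 10 11 12 13 14 15 16 17 18 19 20 21 22 23 24 25 26 27 28 29 30 31 32 33 34 35
     L  W  L  W  L  W  L  W  L  W  L  W  L  W  L  W  L  W  L  W  L  W  L  W  L  W  L  W  L  W  L  W  L  W  L  W
Position 35 is W, so the first player wins.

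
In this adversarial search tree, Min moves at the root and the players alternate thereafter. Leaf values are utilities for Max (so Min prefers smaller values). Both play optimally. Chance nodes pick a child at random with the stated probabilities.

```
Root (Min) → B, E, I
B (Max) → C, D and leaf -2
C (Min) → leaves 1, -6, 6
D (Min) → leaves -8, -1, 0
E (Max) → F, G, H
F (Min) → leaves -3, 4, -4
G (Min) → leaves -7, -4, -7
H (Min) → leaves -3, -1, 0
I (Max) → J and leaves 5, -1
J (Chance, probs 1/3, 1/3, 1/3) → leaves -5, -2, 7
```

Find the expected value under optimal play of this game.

C (Min): min(1, -6, 6) = -6
D (Min): min(-8, -1, 0) = -8
B (Max): max(-6, -8, -2) = -2
F (Min): min(-3, 4, -4) = -4
G (Min): min(-7, -4, -7) = -7
H (Min): min(-3, -1, 0) = -3
E (Max): max(-4, -7, -3) = -3
J (Chance): 1/3·-5 + 1/3·-2 + 1/3·7 = 0
I (Max): max(0, 5, -1) = 5
Root (Min): min(-2, -3, 5) = -3

-3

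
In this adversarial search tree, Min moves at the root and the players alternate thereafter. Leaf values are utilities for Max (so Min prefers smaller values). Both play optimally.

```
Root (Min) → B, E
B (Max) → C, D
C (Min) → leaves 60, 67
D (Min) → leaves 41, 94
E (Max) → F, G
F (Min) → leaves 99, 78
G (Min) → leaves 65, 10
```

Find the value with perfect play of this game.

C (Min): min(60, 67) = 60
D (Min): min(41, 94) = 41
B (Max): max(60, 41) = 60
F (Min): min(99, 78) = 78
G (Min): min(65, 10) = 10
E (Max): max(78, 10) = 78
Root (Min): min(60, 78) = 60

60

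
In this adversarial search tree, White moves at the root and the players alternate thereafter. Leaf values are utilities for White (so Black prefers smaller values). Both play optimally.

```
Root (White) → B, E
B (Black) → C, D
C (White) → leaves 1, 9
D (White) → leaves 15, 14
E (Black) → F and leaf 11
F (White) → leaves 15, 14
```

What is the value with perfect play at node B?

9

C: max(1, 9) = 9
D: max(15, 14) = 15
B: min(9, 15) = 9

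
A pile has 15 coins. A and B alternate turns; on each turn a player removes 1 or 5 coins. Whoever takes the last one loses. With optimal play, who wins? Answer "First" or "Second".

Second

Mark each pile size as W (mover wins) or L (mover loses):
i:   0  1  2  3  4  5  6  7  8  9 10 11 12 13 14 15
     W  L  W  L  W  L  W  L  W  L  W  L  W  L  W  L
Position 15 is L, so the second player wins.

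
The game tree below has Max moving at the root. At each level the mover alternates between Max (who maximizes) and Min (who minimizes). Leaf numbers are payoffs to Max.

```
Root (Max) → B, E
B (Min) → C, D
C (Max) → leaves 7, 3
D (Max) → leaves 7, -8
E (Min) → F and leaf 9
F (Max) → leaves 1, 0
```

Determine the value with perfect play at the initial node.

7

C (Max): max(7, 3) = 7
D (Max): max(7, -8) = 7
B (Min): min(7, 7) = 7
F (Max): max(1, 0) = 1
E (Min): min(1, 9) = 1
Root (Max): max(7, 1) = 7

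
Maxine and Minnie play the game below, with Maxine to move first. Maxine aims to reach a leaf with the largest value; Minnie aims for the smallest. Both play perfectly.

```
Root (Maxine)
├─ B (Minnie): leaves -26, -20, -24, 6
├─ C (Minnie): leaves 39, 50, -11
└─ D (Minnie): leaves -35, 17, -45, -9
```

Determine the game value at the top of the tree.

B (Minnie): min(-26, -20, -24, 6) = -26
C (Minnie): min(39, 50, -11) = -11
D (Minnie): min(-35, 17, -45, -9) = -45
Root (Maxine): max(-26, -11, -45) = -11

-11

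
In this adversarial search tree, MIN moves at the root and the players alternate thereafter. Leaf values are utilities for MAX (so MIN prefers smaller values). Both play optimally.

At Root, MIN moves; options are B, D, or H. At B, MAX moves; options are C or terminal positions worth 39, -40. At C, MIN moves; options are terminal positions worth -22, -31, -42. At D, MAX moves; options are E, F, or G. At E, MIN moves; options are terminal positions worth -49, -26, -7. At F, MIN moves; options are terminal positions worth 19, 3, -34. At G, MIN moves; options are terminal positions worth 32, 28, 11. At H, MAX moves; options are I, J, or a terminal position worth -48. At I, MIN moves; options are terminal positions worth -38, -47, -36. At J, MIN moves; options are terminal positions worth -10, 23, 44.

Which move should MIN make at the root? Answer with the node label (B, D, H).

H

C (MIN): min(-22, -31, -42) = -42
B (MAX): max(-42, 39, -40) = 39
E (MIN): min(-49, -26, -7) = -49
F (MIN): min(19, 3, -34) = -34
G (MIN): min(32, 28, 11) = 11
D (MAX): max(-49, -34, 11) = 11
I (MIN): min(-38, -47, -36) = -47
J (MIN): min(-10, 23, 44) = -10
H (MAX): max(-47, -10, -48) = -10
Root (MIN): min(39, 11, -10) = -10
MIN picks the child with the lowest value: H (value -10).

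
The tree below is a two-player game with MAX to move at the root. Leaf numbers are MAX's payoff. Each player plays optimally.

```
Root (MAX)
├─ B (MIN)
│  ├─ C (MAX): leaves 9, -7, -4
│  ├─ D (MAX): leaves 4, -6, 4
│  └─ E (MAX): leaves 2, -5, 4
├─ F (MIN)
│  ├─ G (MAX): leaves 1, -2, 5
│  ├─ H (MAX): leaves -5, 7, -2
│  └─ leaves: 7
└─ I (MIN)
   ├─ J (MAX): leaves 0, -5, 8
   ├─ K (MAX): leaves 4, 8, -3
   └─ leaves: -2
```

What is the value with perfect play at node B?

4

C: max(9, -7, -4) = 9
D: max(4, -6, 4) = 4
E: max(2, -5, 4) = 4
B: min(9, 4, 4) = 4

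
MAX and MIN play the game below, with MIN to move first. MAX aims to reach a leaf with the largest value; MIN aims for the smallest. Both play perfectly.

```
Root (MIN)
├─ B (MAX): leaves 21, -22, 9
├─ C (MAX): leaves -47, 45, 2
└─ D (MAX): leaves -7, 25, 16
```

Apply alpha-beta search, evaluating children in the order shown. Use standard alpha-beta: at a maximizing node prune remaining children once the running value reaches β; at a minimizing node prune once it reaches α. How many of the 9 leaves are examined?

7

B [α=-∞,β=+∞]: v=21
C [α=-∞,β=21]: v=45 after child 2 ≥ β → β-cutoff, skip 1
D [α=-∞,β=21]: v=25 after child 2 ≥ β → β-cutoff, skip 1
Root [α=-∞,β=+∞]: v=21
Leaves evaluated: 7 of 9.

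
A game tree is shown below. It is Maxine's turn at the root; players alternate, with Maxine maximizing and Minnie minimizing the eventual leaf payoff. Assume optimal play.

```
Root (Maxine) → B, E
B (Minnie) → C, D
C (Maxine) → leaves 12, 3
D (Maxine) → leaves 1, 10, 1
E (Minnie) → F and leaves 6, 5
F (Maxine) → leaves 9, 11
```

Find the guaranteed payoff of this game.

C (Maxine): max(12, 3) = 12
D (Maxine): max(1, 10, 1) = 10
B (Minnie): min(12, 10) = 10
F (Maxine): max(9, 11) = 11
E (Minnie): min(11, 6, 5) = 5
Root (Maxine): max(10, 5) = 10

10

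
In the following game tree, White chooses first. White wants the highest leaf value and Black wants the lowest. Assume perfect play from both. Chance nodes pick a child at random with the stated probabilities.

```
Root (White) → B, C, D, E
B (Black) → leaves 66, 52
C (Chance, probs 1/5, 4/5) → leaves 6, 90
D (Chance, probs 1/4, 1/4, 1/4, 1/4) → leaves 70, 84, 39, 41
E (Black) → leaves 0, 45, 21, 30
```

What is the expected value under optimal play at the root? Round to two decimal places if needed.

73.2

B (Black): min(66, 52) = 52
C (Chance): 1/5·6 + 4/5·90 = 73.2
D (Chance): 1/4·70 + 1/4·84 + 1/4·39 + 1/4·41 = 58.5
E (Black): min(0, 45, 21, 30) = 0
Root (White): max(52, 73.2, 58.5, 0) = 73.2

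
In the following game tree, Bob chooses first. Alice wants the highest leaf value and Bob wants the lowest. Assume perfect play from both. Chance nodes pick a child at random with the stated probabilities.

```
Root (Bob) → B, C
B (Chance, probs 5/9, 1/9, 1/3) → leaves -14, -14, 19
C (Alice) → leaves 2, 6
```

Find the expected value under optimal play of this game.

B (Chance): 5/9·-14 + 1/9·-14 + 1/3·19 = -3
C (Alice): max(2, 6) = 6
Root (Bob): min(-3, 6) = -3

-3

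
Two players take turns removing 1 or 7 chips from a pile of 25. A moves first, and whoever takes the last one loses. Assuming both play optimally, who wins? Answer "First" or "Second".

Second

i:   0  1  2  3  4  5  6  7  8  9 10 11 12 13 14 15 16 17 18 19 20 21 22 23 24 25
     W  L  W  L  W  L  W  L  W  L  W  L  W  L  W  L  W  L  W  L  W  L  W  L  W  L
Position 25 is L, so the second player wins.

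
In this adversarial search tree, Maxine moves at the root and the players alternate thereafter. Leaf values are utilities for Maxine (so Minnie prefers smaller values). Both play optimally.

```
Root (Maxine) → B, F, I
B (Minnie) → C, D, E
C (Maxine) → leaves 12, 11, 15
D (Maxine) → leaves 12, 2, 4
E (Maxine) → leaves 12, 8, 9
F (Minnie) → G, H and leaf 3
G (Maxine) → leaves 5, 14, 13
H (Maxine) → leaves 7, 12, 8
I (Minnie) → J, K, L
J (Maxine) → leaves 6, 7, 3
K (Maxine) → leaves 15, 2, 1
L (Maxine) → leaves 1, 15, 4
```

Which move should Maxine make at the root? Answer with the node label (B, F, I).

B

C (Maxine): max(12, 11, 15) = 15
D (Maxine): max(12, 2, 4) = 12
E (Maxine): max(12, 8, 9) = 12
B (Minnie): min(15, 12, 12) = 12
G (Maxine): max(5, 14, 13) = 14
H (Maxine): max(7, 12, 8) = 12
F (Minnie): min(14, 12, 3) = 3
J (Maxine): max(6, 7, 3) = 7
K (Maxine): max(15, 2, 1) = 15
L (Maxine): max(1, 15, 4) = 15
I (Minnie): min(7, 15, 15) = 7
Root (Maxine): max(12, 3, 7) = 12
Maxine picks the child with the highest value: B (value 12).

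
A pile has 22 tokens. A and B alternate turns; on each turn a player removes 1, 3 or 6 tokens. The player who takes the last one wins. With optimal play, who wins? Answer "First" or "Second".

Mark each pile size as W (mover wins) or L (mover loses):
i:   0  1  2  3  4  5  6  7  8  9 10 11 12 13 14 15 16 17 18 19 20 21 22
     L  W  L  W  L  W  W  W  W  L  W  L  W  L  W  W  W  W  L  W  L  W  L
Position 22 is L, so the second player wins.

Second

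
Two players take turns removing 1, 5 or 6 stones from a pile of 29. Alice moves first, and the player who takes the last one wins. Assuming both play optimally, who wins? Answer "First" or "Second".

First

Compute winning (W) and losing (L) positions by backward induction:
i:   0  1  2  3  4  5  6  7  8  9 10 11 12 13 14 15 16 17 18 19 20 21 22 23 24 25 26 27 28 29
     L  W  L  W  L  W  W  W  W  W  W  L  W  L  W  L  W  W  W  W  W  W  L  W  L  W  L  W  W  W
Position 29 is W, so the first player wins.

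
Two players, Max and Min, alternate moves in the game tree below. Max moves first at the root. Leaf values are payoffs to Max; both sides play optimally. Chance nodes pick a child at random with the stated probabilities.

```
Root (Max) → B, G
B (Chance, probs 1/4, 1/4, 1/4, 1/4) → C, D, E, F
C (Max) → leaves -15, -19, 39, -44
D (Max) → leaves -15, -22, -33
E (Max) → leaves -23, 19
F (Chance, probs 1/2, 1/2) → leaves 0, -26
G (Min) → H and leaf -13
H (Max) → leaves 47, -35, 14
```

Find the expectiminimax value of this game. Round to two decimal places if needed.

7.5

C (Max): max(-15, -19, 39, -44) = 39
D (Max): max(-15, -22, -33) = -15
E (Max): max(-23, 19) = 19
F (Chance): 1/2·0 + 1/2·-26 = -13
B (Chance): 1/4·39 + 1/4·-15 + 1/4·19 + 1/4·-13 = 7.5
H (Max): max(47, -35, 14) = 47
G (Min): min(47, -13) = -13
Root (Max): max(7.5, -13) = 7.5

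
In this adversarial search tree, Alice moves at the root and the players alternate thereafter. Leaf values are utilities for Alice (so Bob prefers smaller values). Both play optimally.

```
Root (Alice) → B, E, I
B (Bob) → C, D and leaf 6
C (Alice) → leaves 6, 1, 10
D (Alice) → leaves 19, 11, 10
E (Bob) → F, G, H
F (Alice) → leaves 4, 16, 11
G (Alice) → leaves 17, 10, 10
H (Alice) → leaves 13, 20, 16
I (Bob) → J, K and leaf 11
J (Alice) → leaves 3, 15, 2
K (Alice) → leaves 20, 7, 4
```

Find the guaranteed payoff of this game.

C (Alice): max(6, 1, 10) = 10
D (Alice): max(19, 11, 10) = 19
B (Bob): min(10, 19, 6) = 6
F (Alice): max(4, 16, 11) = 16
G (Alice): max(17, 10, 10) = 17
H (Alice): max(13, 20, 16) = 20
E (Bob): min(16, 17, 20) = 16
J (Alice): max(3, 15, 2) = 15
K (Alice): max(20, 7, 4) = 20
I (Bob): min(15, 20, 11) = 11
Root (Alice): max(6, 16, 11) = 16

16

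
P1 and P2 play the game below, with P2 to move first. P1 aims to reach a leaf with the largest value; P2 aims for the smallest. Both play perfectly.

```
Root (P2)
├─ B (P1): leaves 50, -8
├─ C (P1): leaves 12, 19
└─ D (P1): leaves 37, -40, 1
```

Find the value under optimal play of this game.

B (P1): max(50, -8) = 50
C (P1): max(12, 19) = 19
D (P1): max(37, -40, 1) = 37
Root (P2): min(50, 19, 37) = 19

19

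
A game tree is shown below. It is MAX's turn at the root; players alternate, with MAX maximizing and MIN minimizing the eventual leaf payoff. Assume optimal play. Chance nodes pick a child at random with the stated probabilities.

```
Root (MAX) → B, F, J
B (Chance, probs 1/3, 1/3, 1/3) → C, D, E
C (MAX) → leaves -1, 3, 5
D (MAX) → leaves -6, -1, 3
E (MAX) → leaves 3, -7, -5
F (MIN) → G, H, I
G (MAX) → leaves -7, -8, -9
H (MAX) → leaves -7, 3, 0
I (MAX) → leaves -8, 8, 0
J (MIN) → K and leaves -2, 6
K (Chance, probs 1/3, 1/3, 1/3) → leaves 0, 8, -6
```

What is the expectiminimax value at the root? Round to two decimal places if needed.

3.67

C (MAX): max(-1, 3, 5) = 5
D (MAX): max(-6, -1, 3) = 3
E (MAX): max(3, -7, -5) = 3
B (Chance): 1/3·5 + 1/3·3 + 1/3·3 = 3.67
G (MAX): max(-7, -8, -9) = -7
H (MAX): max(-7, 3, 0) = 3
I (MAX): max(-8, 8, 0) = 8
F (MIN): min(-7, 3, 8) = -7
K (Chance): 1/3·0 + 1/3·8 + 1/3·-6 = 0.67
J (MIN): min(0.67, -2, 6) = -2
Root (MAX): max(3.67, -7, -2) = 3.67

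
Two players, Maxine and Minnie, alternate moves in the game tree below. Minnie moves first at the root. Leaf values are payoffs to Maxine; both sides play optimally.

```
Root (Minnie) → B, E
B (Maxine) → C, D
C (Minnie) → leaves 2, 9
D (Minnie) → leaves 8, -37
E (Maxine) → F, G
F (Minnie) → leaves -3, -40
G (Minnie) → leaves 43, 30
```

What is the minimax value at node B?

C: min(2, 9) = 2
D: min(8, -37) = -37
B: max(2, -37) = 2

2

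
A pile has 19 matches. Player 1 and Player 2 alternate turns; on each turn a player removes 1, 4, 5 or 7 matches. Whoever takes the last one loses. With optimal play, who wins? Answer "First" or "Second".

Second

i:   0  1  2  3  4  5  6  7  8  9 10 11 12 13 14 15 16 17 18 19
     W  L  W  L  W  W  W  W  W  L  W  L  W  W  W  W  W  L  W  L
Position 19 is L, so the second player wins.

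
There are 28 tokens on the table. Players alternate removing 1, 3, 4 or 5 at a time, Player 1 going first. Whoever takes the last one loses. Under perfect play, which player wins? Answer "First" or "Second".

First

Mark each pile size as W (mover wins) or L (mover loses):
i:   0  1  2  3  4  5  6  7  8  9 10 11 12 13 14 15 16 17 18 19 20 21 22 23 24 25 26 27 28
     W  L  W  L  W  W  W  W  W  L  W  L  W  W  W  W  W  L  W  L  W  W  W  W  W  L  W  L  W
Position 28 is W, so the first player wins.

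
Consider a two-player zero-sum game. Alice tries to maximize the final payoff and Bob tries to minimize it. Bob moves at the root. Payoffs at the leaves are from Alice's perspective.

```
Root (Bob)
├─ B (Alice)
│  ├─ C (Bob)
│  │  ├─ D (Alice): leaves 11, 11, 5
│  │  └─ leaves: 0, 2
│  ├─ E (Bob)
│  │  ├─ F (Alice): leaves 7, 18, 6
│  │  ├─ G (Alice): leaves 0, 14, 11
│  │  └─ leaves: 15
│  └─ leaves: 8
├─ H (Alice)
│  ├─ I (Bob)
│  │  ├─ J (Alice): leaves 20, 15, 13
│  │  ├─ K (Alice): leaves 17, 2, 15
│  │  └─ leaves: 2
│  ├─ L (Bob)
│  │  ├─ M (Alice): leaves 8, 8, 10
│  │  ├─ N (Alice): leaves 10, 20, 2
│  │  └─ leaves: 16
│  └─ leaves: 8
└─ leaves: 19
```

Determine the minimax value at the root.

10

D (Alice): max(11, 11, 5) = 11
C (Bob): min(11, 0, 2) = 0
F (Alice): max(7, 18, 6) = 18
G (Alice): max(0, 14, 11) = 14
E (Bob): min(18, 14, 15) = 14
B (Alice): max(0, 14, 8) = 14
J (Alice): max(20, 15, 13) = 20
K (Alice): max(17, 2, 15) = 17
I (Bob): min(20, 17, 2) = 2
M (Alice): max(8, 8, 10) = 10
N (Alice): max(10, 20, 2) = 20
L (Bob): min(10, 20, 16) = 10
H (Alice): max(2, 10, 8) = 10
Root (Bob): min(14, 10, 19) = 10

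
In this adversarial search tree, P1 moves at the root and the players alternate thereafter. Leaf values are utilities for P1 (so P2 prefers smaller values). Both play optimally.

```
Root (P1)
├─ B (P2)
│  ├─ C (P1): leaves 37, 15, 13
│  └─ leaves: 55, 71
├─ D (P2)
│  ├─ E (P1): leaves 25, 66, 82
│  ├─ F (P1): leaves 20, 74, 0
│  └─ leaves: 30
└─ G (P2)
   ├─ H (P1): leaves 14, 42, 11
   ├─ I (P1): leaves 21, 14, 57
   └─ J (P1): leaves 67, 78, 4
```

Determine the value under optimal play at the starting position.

C (P1): max(37, 15, 13) = 37
B (P2): min(37, 55, 71) = 37
E (P1): max(25, 66, 82) = 82
F (P1): max(20, 74, 0) = 74
D (P2): min(82, 74, 30) = 30
H (P1): max(14, 42, 11) = 42
I (P1): max(21, 14, 57) = 57
J (P1): max(67, 78, 4) = 78
G (P2): min(42, 57, 78) = 42
Root (P1): max(37, 30, 42) = 42

42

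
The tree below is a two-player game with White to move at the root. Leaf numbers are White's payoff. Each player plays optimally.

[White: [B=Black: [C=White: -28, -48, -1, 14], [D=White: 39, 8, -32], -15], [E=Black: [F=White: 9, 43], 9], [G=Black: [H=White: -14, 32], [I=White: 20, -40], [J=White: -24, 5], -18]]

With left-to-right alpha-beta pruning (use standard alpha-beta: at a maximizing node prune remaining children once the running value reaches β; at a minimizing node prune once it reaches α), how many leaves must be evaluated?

C [α=-∞,β=+∞]: v=14
D [α=-∞,β=14]: v=39 after child 1 ≥ β → β-cutoff, skip 2
B [α=-∞,β=+∞]: v=-15
F [α=-15,β=+∞]: v=43
E [α=-15,β=+∞]: v=9
H [α=9,β=+∞]: v=32
I [α=9,β=32]: v=20
J [α=9,β=20]: v=5
G [α=9,β=+∞]: v=5 after child 3 ≤ α → α-cutoff, skip 1
Root [α=-∞,β=+∞]: v=9
Leaves evaluated: 15 of 18.

15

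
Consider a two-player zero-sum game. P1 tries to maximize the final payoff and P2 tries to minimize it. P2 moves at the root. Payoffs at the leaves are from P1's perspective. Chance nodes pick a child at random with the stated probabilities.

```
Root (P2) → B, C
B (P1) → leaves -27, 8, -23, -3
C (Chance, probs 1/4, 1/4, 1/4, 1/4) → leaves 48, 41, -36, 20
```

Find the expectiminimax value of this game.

B (P1): max(-27, 8, -23, -3) = 8
C (Chance): 1/4·48 + 1/4·41 + 1/4·-36 + 1/4·20 = 18.25
Root (P2): min(8, 18.25) = 8

8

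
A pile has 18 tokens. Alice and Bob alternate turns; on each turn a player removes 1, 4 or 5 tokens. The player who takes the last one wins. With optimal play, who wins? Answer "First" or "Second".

Second

Mark each pile size as W (mover wins) or L (mover loses):
i:   0  1  2  3  4  5  6  7  8  9 10 11 12 13 14 15 16 17 18
     L  W  L  W  W  W  W  W  L  W  L  W  W  W  W  W  L  W  L
Position 18 is L, so the second player wins.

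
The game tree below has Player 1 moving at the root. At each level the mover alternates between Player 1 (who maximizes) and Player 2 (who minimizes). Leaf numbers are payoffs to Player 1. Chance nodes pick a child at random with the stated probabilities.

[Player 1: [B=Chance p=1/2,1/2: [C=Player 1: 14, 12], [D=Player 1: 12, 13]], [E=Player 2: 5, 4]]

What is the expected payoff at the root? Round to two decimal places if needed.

C (Player 1): max(14, 12) = 14
D (Player 1): max(12, 13) = 13
B (Chance): 1/2·14 + 1/2·13 = 13.5
E (Player 2): min(5, 4) = 4
Root (Player 1): max(13.5, 4) = 13.5

13.5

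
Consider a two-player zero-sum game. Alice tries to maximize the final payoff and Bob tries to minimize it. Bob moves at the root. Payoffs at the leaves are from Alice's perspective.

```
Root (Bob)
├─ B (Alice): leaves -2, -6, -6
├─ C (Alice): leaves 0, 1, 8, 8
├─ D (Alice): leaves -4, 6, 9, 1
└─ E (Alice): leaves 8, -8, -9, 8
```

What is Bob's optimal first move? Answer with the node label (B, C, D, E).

B (Alice): max(-2, -6, -6) = -2
C (Alice): max(0, 1, 8, 8) = 8
D (Alice): max(-4, 6, 9, 1) = 9
E (Alice): max(8, -8, -9, 8) = 8
Root (Bob): min(-2, 8, 9, 8) = -2
Bob picks the child with the lowest value: B (value -2).

B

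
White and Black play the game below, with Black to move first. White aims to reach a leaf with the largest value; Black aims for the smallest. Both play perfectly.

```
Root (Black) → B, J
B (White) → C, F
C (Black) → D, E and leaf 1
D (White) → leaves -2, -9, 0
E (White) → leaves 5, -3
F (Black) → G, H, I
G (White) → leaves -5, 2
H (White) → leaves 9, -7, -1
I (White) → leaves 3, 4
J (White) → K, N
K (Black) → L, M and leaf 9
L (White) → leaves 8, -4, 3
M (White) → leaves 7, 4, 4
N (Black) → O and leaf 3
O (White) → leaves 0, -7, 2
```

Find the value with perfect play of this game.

2

D (White): max(-2, -9, 0) = 0
E (White): max(5, -3) = 5
C (Black): min(0, 5, 1) = 0
G (White): max(-5, 2) = 2
H (White): max(9, -7, -1) = 9
I (White): max(3, 4) = 4
F (Black): min(2, 9, 4) = 2
B (White): max(0, 2) = 2
L (White): max(8, -4, 3) = 8
M (White): max(7, 4, 4) = 7
K (Black): min(8, 7, 9) = 7
O (White): max(0, -7, 2) = 2
N (Black): min(2, 3) = 2
J (White): max(7, 2) = 7
Root (Black): min(2, 7) = 2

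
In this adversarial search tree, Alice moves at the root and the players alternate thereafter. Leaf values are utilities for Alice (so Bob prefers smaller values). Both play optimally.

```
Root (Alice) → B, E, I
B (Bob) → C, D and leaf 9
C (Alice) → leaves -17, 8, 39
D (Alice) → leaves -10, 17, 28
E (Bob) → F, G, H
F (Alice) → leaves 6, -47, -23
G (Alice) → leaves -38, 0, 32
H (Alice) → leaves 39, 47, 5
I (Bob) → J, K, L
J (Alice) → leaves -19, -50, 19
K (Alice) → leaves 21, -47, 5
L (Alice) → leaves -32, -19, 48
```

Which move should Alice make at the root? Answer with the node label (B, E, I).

C (Alice): max(-17, 8, 39) = 39
D (Alice): max(-10, 17, 28) = 28
B (Bob): min(39, 28, 9) = 9
F (Alice): max(6, -47, -23) = 6
G (Alice): max(-38, 0, 32) = 32
H (Alice): max(39, 47, 5) = 47
E (Bob): min(6, 32, 47) = 6
J (Alice): max(-19, -50, 19) = 19
K (Alice): max(21, -47, 5) = 21
L (Alice): max(-32, -19, 48) = 48
I (Bob): min(19, 21, 48) = 19
Root (Alice): max(9, 6, 19) = 19
Alice picks the child with the highest value: I (value 19).

I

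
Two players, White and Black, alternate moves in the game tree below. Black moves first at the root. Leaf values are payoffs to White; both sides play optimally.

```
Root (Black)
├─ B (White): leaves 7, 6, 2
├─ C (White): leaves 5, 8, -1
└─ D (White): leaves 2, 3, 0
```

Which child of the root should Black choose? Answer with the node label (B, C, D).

B (White): max(7, 6, 2) = 7
C (White): max(5, 8, -1) = 8
D (White): max(2, 3, 0) = 3
Root (Black): min(7, 8, 3) = 3
Black picks the child with the lowest value: D (value 3).

D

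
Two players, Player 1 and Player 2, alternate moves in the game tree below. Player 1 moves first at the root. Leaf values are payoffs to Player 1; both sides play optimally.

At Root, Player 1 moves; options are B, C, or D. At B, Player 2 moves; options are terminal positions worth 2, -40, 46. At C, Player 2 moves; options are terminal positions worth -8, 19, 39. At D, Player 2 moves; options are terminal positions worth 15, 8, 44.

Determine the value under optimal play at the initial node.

B (Player 2): min(2, -40, 46) = -40
C (Player 2): min(-8, 19, 39) = -8
D (Player 2): min(15, 8, 44) = 8
Root (Player 1): max(-40, -8, 8) = 8

8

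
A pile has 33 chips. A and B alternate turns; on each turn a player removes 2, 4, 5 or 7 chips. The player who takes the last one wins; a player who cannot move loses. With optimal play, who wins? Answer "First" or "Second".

W/L table (W = player to move can force a win):
i:   0  1  2  3  4  5  6  7  8  9 10 11 12 13 14 15 16 17 18 19 20 21 22 23 24 25 26 27 28 29 30 31 32 33
     L  L  W  W  W  W  W  W  W  L  L  W  W  W  W  W  W  W  L  L  W  W  W  W  W  W  W  L  L  W  W  W  W  W
Position 33 is W, so the first player wins.

First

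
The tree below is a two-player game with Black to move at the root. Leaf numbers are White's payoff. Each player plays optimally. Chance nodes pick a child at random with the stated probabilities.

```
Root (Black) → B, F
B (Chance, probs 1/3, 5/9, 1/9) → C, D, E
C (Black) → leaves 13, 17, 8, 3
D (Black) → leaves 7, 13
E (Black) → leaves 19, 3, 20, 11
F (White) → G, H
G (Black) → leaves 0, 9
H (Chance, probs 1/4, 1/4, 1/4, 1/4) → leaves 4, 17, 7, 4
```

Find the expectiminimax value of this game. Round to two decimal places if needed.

C (Black): min(13, 17, 8, 3) = 3
D (Black): min(7, 13) = 7
E (Black): min(19, 3, 20, 11) = 3
B (Chance): 1/3·3 + 5/9·7 + 1/9·3 = 5.22
G (Black): min(0, 9) = 0
H (Chance): 1/4·4 + 1/4·17 + 1/4·7 + 1/4·4 = 8
F (White): max(0, 8) = 8
Root (Black): min(5.22, 8) = 5.22

5.22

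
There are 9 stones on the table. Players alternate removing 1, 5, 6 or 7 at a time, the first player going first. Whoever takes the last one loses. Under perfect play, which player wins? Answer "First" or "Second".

First

Mark each pile size as W (mover wins) or L (mover loses):
i:   0  1  2  3  4  5  6  7  8  9
     W  L  W  L  W  L  W  W  W  W
Position 9 is W, so the first player wins.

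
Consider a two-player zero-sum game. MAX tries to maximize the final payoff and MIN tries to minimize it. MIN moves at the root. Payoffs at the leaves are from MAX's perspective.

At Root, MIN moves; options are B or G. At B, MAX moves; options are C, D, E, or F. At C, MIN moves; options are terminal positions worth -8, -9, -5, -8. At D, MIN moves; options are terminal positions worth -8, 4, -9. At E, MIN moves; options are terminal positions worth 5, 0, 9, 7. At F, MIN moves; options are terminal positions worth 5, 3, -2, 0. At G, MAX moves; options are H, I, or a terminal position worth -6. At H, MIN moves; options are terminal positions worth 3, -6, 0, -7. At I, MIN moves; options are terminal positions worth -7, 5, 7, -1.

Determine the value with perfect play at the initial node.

-6

C (MIN): min(-8, -9, -5, -8) = -9
D (MIN): min(-8, 4, -9) = -9
E (MIN): min(5, 0, 9, 7) = 0
F (MIN): min(5, 3, -2, 0) = -2
B (MAX): max(-9, -9, 0, -2) = 0
H (MIN): min(3, -6, 0, -7) = -7
I (MIN): min(-7, 5, 7, -1) = -7
G (MAX): max(-7, -7, -6) = -6
Root (MIN): min(0, -6) = -6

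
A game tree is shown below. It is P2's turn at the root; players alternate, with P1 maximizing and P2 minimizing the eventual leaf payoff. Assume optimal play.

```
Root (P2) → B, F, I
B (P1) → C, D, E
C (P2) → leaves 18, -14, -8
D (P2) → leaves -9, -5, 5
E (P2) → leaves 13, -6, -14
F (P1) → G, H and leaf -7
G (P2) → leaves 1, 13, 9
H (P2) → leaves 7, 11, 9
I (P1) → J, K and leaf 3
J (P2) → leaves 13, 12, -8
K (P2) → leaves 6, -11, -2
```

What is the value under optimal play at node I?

J: min(13, 12, -8) = -8
K: min(6, -11, -2) = -11
I: max(-8, -11, 3) = 3

3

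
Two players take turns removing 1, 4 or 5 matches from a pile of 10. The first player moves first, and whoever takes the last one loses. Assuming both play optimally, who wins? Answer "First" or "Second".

i:   0  1  2  3  4  5  6  7  8  9 10
     W  L  W  L  W  W  W  W  W  L  W
Position 10 is W, so the first player wins.

First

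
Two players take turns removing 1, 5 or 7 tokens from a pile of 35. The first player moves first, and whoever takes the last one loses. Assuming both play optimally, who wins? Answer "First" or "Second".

Second

Positions where the player to move wins (W) vs loses (L):
i:   0  1  2  3  4  5  6  7  8  9 10 11 12 13 14 15 16 17 18 19 20 21 22 23 24 25 26 27 28 29 30 31 32 33 34 35
     W  L  W  L  W  L  W  L  W  L  W  L  W  L  W  L  W  L  W  L  W  L  W  L  W  L  W  L  W  L  W  L  W  L  W  L
Position 35 is L, so the second player wins.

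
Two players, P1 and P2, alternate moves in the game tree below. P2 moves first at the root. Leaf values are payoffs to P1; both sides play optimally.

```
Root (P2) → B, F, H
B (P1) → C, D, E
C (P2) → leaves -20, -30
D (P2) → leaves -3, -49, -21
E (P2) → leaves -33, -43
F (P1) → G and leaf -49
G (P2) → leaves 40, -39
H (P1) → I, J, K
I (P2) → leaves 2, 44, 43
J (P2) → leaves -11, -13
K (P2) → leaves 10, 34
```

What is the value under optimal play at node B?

-30

C: min(-20, -30) = -30
D: min(-3, -49, -21) = -49
E: min(-33, -43) = -43
B: max(-30, -49, -43) = -30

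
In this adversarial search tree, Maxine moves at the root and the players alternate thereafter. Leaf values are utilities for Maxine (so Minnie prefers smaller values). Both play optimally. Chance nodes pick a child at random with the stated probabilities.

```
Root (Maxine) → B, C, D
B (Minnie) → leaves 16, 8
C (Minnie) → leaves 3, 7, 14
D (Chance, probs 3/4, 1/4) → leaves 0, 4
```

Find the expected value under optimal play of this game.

B (Minnie): min(16, 8) = 8
C (Minnie): min(3, 7, 14) = 3
D (Chance): 3/4·0 + 1/4·4 = 1
Root (Maxine): max(8, 3, 1) = 8

8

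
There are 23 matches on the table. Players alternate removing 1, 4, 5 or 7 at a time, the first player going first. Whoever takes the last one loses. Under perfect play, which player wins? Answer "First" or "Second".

W/L table (W = player to move can force a win):
i:   0  1  2  3  4  5  6  7  8  9 10 11 12 13 14 15 16 17 18 19 20 21 22 23
     W  L  W  L  W  W  W  W  W  L  W  L  W  W  W  W  W  L  W  L  W  W  W  W
Position 23 is W, so the first player wins.

First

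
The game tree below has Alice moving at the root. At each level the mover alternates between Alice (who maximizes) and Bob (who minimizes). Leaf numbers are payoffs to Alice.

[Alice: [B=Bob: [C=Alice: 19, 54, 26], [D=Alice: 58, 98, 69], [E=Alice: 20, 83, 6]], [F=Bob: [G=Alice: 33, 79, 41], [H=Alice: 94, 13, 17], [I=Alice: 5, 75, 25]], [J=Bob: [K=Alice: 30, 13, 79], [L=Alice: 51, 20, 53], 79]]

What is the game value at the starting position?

75

C (Alice): max(19, 54, 26) = 54
D (Alice): max(58, 98, 69) = 98
E (Alice): max(20, 83, 6) = 83
B (Bob): min(54, 98, 83) = 54
G (Alice): max(33, 79, 41) = 79
H (Alice): max(94, 13, 17) = 94
I (Alice): max(5, 75, 25) = 75
F (Bob): min(79, 94, 75) = 75
K (Alice): max(30, 13, 79) = 79
L (Alice): max(51, 20, 53) = 53
J (Bob): min(79, 53, 79) = 53
Root (Alice): max(54, 75, 53) = 75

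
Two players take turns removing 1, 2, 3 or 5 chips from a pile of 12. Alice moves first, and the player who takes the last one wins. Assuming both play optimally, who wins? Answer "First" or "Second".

Second

Compute winning (W) and losing (L) positions by backward induction:
i:   0  1  2  3  4  5  6  7  8  9 10 11 12
     L  W  W  W  L  W  W  W  L  W  W  W  L
Position 12 is L, so the second player wins.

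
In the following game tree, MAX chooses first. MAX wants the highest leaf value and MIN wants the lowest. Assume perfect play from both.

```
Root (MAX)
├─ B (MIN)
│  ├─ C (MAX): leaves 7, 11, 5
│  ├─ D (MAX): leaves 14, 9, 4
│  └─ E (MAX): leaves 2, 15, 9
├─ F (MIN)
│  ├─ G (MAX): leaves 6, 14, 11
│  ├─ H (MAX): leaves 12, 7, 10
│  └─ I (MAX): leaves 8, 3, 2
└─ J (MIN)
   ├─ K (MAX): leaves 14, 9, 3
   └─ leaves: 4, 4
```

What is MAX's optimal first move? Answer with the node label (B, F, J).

B

C (MAX): max(7, 11, 5) = 11
D (MAX): max(14, 9, 4) = 14
E (MAX): max(2, 15, 9) = 15
B (MIN): min(11, 14, 15) = 11
G (MAX): max(6, 14, 11) = 14
H (MAX): max(12, 7, 10) = 12
I (MAX): max(8, 3, 2) = 8
F (MIN): min(14, 12, 8) = 8
K (MAX): max(14, 9, 3) = 14
J (MIN): min(14, 4, 4) = 4
Root (MAX): max(11, 8, 4) = 11
MAX picks the child with the highest value: B (value 11).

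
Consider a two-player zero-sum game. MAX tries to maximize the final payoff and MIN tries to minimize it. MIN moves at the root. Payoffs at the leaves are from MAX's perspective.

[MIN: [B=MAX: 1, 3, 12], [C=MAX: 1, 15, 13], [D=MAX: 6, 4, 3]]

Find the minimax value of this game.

6

B (MAX): max(1, 3, 12) = 12
C (MAX): max(1, 15, 13) = 15
D (MAX): max(6, 4, 3) = 6
Root (MIN): min(12, 15, 6) = 6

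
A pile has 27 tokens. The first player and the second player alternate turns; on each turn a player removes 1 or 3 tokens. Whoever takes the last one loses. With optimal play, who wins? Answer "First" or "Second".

Mark each pile size as W (mover wins) or L (mover loses):
i:   0  1  2  3  4  5  6  7  8  9 10 11 12 13 14 15 16 17 18 19 20 21 22 23 24 25 26 27
     W  L  W  L  W  L  W  L  W  L  W  L  W  L  W  L  W  L  W  L  W  L  W  L  W  L  W  L
Position 27 is L, so the second player wins.

Second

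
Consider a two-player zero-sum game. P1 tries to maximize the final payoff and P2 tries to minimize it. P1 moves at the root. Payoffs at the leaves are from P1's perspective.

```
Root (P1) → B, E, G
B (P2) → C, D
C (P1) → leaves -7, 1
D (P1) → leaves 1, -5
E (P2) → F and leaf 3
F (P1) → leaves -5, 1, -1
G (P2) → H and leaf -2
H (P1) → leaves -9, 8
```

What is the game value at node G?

-2

H: max(-9, 8) = 8
G: min(8, -2) = -2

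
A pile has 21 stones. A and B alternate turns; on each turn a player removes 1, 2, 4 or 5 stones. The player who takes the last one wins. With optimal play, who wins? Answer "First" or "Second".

Second

Compute winning (W) and losing (L) positions by backward induction:
i:   0  1  2  3  4  5  6  7  8  9 10 11 12 13 14 15 16 17 18 19 20 21
     L  W  W  L  W  W  L  W  W  L  W  W  L  W  W  L  W  W  L  W  W  L
Position 21 is L, so the second player wins.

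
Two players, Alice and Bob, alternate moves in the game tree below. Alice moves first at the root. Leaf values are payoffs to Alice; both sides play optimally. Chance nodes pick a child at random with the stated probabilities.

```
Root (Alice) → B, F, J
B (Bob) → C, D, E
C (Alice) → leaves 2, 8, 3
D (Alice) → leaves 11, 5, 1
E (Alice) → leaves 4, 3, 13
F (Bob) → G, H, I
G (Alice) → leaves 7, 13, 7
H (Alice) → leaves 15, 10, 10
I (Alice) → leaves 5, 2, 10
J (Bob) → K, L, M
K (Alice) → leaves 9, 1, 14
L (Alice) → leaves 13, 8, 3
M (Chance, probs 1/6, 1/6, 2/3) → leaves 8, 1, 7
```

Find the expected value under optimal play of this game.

C (Alice): max(2, 8, 3) = 8
D (Alice): max(11, 5, 1) = 11
E (Alice): max(4, 3, 13) = 13
B (Bob): min(8, 11, 13) = 8
G (Alice): max(7, 13, 7) = 13
H (Alice): max(15, 10, 10) = 15
I (Alice): max(5, 2, 10) = 10
F (Bob): min(13, 15, 10) = 10
K (Alice): max(9, 1, 14) = 14
L (Alice): max(13, 8, 3) = 13
M (Chance): 1/6·8 + 1/6·1 + 2/3·7 = 6.17
J (Bob): min(14, 13, 6.17) = 6.17
Root (Alice): max(8, 10, 6.17) = 10

10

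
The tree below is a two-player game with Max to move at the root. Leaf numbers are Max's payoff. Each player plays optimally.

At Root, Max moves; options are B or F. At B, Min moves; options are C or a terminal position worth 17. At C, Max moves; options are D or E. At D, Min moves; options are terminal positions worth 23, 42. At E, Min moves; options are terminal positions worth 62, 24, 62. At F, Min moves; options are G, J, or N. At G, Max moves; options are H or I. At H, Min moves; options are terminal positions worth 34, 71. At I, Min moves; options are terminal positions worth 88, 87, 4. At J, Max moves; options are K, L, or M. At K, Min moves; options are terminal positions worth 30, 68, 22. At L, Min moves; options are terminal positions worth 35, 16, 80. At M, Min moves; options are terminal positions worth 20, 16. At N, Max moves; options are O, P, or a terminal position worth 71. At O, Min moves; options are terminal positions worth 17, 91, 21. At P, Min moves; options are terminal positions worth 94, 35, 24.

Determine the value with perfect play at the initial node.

22

D (Min): min(23, 42) = 23
E (Min): min(62, 24, 62) = 24
C (Max): max(23, 24) = 24
B (Min): min(24, 17) = 17
H (Min): min(34, 71) = 34
I (Min): min(88, 87, 4) = 4
G (Max): max(34, 4) = 34
K (Min): min(30, 68, 22) = 22
L (Min): min(35, 16, 80) = 16
M (Min): min(20, 16) = 16
J (Max): max(22, 16, 16) = 22
O (Min): min(17, 91, 21) = 17
P (Min): min(94, 35, 24) = 24
N (Max): max(17, 24, 71) = 71
F (Min): min(34, 22, 71) = 22
Root (Max): max(17, 22) = 22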